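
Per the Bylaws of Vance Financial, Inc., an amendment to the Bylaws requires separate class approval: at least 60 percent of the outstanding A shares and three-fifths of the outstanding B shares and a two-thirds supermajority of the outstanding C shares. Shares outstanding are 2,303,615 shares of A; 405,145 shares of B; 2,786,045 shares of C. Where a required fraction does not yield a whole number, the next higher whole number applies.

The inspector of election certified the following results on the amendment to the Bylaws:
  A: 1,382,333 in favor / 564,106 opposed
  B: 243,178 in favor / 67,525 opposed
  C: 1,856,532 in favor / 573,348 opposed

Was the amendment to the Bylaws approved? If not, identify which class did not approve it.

A: 3/5 of 2303615 = 1382169; 1,382,169 required, 1,382,333 in favor — approved.
B: 3/5 of 405145 = 243087; 243,087 required, 243,178 in favor — approved.
C: 2/3 of 2786045 = 1857363.33, rounded up to 1857364; 1,857,364 required, 1,856,532 in favor — not approved.

Not approved — the C shares did not give the required vote.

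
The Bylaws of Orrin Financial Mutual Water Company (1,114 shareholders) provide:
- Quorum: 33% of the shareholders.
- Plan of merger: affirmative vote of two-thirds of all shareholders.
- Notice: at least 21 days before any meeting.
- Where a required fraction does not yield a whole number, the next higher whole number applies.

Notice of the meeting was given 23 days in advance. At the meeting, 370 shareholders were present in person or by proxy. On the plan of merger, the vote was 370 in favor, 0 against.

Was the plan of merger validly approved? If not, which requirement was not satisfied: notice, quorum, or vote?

Invalid — vote requirement not satisfied.

Notice: 23 days given; 21 required. Satisfied.
Quorum: 33% of 1,114 = 367.62, rounded up to 368; 370 present. Satisfied.
Vote: requires two-thirds of all shareholders (1,114); 2/3 of 1114 = 742.67, rounded up to 743, so 743 needed; 370 in favor. Not satisfied.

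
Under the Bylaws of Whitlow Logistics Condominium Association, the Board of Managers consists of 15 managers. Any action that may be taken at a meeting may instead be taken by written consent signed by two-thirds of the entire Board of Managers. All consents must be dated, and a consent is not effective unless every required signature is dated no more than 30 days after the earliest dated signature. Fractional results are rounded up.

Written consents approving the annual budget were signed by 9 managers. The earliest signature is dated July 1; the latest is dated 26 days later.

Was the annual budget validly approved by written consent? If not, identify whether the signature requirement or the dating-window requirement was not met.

Signatures required: two-thirds of 15 — 2/3 of 15 = 10, so 10 needed; 9 signed. Insufficient.
Dating window: the latest signature is 26 days after the earliest; the limit is 30 days. Within the window.

Not effective — insufficient signatures.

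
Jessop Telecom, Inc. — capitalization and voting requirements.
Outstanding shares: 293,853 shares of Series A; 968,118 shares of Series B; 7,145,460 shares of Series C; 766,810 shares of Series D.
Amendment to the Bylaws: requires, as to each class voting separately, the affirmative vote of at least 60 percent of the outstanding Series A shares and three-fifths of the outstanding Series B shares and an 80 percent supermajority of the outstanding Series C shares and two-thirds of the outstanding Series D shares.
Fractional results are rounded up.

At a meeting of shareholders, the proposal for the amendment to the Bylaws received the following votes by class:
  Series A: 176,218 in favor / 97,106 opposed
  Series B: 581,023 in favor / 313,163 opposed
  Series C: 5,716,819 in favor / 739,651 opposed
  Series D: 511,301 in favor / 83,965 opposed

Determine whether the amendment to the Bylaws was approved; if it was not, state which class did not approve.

Not approved — the Series A shares did not give the required vote.

Series A: 3/5 of 293853 = 176311.80, rounded up to 176312; 176,312 required, 176,218 in favor — not approved.
Series B: 3/5 of 968118 = 580870.80, rounded up to 580871; 580,871 required, 581,023 in favor — approved.
Series C: 4/5 of 7145460 = 5716368; 5,716,368 required, 5,716,819 in favor — approved.
Series D: 2/3 of 766810 = 511206.67, rounded up to 511207; 511,207 required, 511,301 in favor — approved.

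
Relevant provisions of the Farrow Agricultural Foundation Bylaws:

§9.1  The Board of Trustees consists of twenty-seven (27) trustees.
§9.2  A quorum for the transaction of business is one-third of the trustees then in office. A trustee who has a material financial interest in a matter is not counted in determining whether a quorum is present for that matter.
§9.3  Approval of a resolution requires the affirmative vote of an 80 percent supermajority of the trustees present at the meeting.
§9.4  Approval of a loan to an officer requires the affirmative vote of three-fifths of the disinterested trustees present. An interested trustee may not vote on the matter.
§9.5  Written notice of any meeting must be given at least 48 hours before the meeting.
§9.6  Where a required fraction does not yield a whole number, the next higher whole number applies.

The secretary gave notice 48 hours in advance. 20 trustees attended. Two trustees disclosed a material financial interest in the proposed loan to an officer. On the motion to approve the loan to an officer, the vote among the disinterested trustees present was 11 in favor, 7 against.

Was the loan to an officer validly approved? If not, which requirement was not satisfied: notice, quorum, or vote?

Notice: 48 hours given; 48 required (48 ≥ 48). Satisfied.
Quorum: 20 present, but the 2 interested trustees do not count, leaving 18. Quorum is 9. Satisfied.
Vote: the loan to an officer requires three-fifths of the disinterested trustees present (20 − 2 = 18). 3/5 of 18 = 10.80, rounded up to 11, so 11 affirmative votes are needed; 11 voted in favor. Satisfied.

Valid — all requirements satisfied.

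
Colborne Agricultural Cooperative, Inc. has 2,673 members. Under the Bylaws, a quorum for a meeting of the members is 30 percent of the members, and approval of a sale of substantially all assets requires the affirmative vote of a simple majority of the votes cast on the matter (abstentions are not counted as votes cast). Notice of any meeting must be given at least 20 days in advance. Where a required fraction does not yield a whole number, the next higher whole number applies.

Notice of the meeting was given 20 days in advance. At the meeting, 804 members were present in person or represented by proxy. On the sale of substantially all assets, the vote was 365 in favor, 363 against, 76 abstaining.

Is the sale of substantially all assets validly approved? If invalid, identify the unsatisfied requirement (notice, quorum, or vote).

Valid — all requirements satisfied.

Notice: 20 days given; 20 required. Satisfied.
Quorum: 30% of 2,673 = 801.90, rounded up to 802; 804 present. Satisfied.
Vote: requires a majority of the votes cast (804 − 76 abstaining = 728); a majority of 728 is 365, so 365 needed; 365 in favor. Satisfied.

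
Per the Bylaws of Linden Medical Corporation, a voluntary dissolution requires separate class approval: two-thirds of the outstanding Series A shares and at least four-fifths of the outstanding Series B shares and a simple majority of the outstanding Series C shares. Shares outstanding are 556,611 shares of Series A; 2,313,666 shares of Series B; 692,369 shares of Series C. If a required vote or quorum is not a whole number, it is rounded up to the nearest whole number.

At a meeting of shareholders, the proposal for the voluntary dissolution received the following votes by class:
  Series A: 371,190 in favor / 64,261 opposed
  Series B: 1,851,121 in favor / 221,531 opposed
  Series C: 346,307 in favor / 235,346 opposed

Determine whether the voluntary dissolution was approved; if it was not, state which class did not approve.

Series A: 2/3 of 556611 = 371074; 371,074 required, 371,190 in favor — approved.
Series B: 4/5 of 2313666 = 1850932.80, rounded up to 1850933; 1,850,933 required, 1,851,121 in favor — approved.
Series C: a majority of 692369 is 346185; 346,185 required, 346,307 in favor — approved.

Approved — every class gave the required vote.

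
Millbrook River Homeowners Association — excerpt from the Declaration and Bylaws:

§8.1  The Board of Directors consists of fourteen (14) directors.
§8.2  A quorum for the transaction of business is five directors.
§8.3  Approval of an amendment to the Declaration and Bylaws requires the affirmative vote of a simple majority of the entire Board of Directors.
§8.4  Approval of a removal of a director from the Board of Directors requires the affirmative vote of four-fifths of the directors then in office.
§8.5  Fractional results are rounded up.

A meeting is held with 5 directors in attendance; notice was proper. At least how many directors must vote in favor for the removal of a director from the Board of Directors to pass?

12

The removal of a director from the Board of Directors requires four-fifths of the directors then in office (14).
4/5 of 14 = 11.20, rounded up to 12.
(Only 5 can vote, so the removal of a director from the Board of Directors cannot pass at this meeting, but the required vote is still 12.)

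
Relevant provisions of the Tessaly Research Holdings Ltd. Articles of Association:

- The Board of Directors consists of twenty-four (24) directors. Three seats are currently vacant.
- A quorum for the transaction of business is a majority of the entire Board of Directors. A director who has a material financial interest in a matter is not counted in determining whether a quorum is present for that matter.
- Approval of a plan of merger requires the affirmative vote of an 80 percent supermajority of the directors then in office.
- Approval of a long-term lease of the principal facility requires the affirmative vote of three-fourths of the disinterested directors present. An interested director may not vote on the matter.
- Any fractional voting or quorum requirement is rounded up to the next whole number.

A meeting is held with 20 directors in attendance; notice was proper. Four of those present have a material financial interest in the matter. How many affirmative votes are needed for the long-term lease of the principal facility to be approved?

The long-term lease of the principal facility requires three-fourths of the disinterested directors present (20 − 4 = 16).
3/4 of 16 = 12.

12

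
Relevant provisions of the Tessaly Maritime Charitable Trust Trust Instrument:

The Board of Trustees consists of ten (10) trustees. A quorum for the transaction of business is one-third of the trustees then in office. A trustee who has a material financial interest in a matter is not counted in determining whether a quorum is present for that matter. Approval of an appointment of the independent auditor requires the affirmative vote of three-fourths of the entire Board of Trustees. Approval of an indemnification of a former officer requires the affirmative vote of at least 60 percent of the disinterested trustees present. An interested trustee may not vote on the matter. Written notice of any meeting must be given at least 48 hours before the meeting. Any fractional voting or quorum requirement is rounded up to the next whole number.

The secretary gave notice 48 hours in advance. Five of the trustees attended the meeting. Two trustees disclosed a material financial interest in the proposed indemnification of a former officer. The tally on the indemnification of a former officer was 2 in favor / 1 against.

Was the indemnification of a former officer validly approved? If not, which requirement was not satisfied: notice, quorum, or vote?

Invalid — quorum requirement not satisfied.

Notice: 48 hours given; 48 required (48 ≥ 48). Satisfied.
Quorum: 5 present, but the 2 interested trustees do not count, leaving 3. Quorum is 4. Not satisfied.
Vote: the indemnification of a former officer requires three-fifths of the disinterested trustees present (5 − 2 = 3). 3/5 of 3 = 1.80, rounded up to 2, so 2 affirmative votes are needed; 2 voted in favor. Satisfied. (Moot — without a quorum no business can be validly transacted.)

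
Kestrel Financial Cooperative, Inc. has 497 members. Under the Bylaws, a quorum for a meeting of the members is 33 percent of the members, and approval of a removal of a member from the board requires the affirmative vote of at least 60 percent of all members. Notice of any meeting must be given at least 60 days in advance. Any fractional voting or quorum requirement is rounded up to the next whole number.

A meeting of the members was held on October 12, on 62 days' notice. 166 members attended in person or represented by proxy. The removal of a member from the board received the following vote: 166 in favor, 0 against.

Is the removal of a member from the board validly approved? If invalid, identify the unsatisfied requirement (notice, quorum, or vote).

Notice: 62 days given; 60 required. Satisfied.
Quorum: 33% of 497 = 164.01, rounded up to 165; 166 present. Satisfied.
Vote: requires three-fifths of all members (497); 3/5 of 497 = 298.20, rounded up to 299, so 299 needed; 166 in favor. Not satisfied.

Invalid — vote requirement not satisfied.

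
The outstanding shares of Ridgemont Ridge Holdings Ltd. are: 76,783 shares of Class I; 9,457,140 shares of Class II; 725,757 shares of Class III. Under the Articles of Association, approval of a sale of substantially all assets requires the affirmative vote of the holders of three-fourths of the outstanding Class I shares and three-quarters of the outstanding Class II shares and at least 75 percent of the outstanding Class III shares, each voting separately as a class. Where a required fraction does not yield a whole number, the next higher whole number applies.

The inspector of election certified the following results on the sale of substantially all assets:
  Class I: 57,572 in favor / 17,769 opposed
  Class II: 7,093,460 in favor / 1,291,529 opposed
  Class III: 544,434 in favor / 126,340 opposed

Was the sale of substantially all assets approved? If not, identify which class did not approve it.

Not approved — the Class I shares did not give the required vote.

Class I: 3/4 of 76783 = 57587.25, rounded up to 57588; 57,588 required, 57,572 in favor — not approved.
Class II: 3/4 of 9457140 = 7092855; 7,092,855 required, 7,093,460 in favor — approved.
Class III: 3/4 of 725757 = 544317.75, rounded up to 544318; 544,318 required, 544,434 in favor — approved.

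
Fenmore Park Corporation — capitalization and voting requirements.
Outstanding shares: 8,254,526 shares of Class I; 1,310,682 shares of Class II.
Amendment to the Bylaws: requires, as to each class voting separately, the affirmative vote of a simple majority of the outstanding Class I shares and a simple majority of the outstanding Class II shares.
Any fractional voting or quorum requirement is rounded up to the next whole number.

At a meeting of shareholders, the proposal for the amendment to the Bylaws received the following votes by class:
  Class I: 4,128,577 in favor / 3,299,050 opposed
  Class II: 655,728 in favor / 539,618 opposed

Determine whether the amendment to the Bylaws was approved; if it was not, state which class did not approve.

Approved — every class gave the required vote.

Class I: a majority of 8254526 is 4127264; 4,127,264 required, 4,128,577 in favor — approved.
Class II: a majority of 1310682 is 655342; 655,342 required, 655,728 in favor — approved.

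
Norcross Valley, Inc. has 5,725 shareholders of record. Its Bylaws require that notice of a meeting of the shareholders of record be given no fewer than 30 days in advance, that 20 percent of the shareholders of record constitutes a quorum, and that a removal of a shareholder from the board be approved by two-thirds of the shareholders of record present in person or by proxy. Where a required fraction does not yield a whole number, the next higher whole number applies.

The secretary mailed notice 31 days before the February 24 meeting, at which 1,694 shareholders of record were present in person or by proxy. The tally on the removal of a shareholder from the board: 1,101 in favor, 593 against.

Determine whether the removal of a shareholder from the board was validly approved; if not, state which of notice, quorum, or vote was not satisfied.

Invalid — vote requirement not satisfied.

Notice: 31 days given; 30 required. Satisfied.
Quorum: 20% of 5,725 = 1,145; 1,694 present. Satisfied.
Vote: requires two-thirds of those present (1,694); 2/3 of 1694 = 1129.33, rounded up to 1130, so 1,130 needed; 1,101 in favor. Not satisfied.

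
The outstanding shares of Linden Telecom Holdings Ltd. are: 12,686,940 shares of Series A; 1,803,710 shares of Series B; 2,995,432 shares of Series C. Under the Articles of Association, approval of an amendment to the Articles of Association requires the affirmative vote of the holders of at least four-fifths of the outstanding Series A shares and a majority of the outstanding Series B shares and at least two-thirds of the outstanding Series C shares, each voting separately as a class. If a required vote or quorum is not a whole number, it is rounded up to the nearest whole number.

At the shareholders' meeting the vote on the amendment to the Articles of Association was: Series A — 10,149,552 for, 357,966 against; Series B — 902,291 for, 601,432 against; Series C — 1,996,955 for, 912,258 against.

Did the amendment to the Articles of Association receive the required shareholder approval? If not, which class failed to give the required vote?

Approved — every class gave the required vote.

Series A: 4/5 of 12686940 = 10149552; 10,149,552 required, 10,149,552 in favor — approved.
Series B: a majority of 1803710 is 901856; 901,856 required, 902,291 in favor — approved.
Series C: 2/3 of 2995432 = 1996954.67, rounded up to 1996955; 1,996,955 required, 1,996,955 in favor — approved.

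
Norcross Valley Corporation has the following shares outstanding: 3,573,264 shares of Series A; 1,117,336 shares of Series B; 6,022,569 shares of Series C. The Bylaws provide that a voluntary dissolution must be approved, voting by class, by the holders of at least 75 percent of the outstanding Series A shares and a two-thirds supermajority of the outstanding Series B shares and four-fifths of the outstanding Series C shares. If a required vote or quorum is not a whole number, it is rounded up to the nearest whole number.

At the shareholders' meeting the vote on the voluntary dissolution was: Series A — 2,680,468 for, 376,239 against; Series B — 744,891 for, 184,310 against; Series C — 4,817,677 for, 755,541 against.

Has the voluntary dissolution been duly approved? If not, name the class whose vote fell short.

Series A: 3/4 of 3573264 = 2679948; 2,679,948 required, 2,680,468 in favor — approved.
Series B: 2/3 of 1117336 = 744890.67, rounded up to 744891; 744,891 required, 744,891 in favor — approved.
Series C: 4/5 of 6022569 = 4818055.20, rounded up to 4818056; 4,818,056 required, 4,817,677 in favor — not approved.

Not approved — the Series C shares did not give the required vote.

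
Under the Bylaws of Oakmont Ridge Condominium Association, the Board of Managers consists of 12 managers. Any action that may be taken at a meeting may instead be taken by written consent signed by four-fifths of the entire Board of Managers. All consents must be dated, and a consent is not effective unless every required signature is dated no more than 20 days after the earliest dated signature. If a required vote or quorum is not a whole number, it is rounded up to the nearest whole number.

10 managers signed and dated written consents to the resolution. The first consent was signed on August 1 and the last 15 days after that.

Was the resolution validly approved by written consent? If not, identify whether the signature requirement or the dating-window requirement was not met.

Effective — both the signature and dating-window requirements are satisfied.

Signatures required: four-fifths of 12 — 4/5 of 12 = 9.60, rounded up to 10, so 10 needed; 10 signed. Sufficient.
Dating window: the latest signature is 15 days after the earliest; the limit is 20 days. Within the window.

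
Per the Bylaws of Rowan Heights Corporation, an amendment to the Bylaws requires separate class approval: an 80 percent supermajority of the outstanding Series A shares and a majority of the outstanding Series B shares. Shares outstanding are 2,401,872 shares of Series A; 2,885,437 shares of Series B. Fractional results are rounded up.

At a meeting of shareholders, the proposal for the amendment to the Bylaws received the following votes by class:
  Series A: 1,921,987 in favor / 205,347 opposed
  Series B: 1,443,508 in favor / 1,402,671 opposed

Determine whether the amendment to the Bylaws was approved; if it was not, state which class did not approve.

Approved — every class gave the required vote.

Series A: 4/5 of 2401872 = 1921497.60, rounded up to 1921498; 1,921,498 required, 1,921,987 in favor — approved.
Series B: a majority of 2885437 is 1442719; 1,442,719 required, 1,443,508 in favor — approved.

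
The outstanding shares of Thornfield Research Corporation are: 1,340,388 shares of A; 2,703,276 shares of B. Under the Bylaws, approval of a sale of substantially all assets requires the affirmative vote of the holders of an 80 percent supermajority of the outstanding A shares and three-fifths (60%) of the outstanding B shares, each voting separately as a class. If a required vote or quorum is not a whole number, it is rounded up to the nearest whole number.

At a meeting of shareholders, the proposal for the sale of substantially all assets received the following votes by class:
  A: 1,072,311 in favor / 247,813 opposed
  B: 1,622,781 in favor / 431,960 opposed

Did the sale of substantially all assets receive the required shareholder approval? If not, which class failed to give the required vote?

A: 4/5 of 1340388 = 1072310.40, rounded up to 1072311; 1,072,311 required, 1,072,311 in favor — approved.
B: 3/5 of 2703276 = 1621965.60, rounded up to 1621966; 1,621,966 required, 1,622,781 in favor — approved.

Approved — every class gave the required vote.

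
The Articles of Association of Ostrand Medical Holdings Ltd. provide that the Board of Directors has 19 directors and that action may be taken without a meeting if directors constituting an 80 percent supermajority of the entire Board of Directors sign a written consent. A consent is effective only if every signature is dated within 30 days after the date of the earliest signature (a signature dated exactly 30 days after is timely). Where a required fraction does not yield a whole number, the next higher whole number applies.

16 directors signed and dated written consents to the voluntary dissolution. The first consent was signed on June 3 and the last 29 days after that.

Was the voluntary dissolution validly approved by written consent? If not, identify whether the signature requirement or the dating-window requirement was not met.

Signatures required: an 80 percent supermajority of 19 — 4/5 of 19 = 15.20, rounded up to 16, so 16 needed; 16 signed. Sufficient.
Dating window: the latest signature is 29 days after the earliest; the limit is 30 days. Within the window.

Effective — both the signature and dating-window requirements are satisfied.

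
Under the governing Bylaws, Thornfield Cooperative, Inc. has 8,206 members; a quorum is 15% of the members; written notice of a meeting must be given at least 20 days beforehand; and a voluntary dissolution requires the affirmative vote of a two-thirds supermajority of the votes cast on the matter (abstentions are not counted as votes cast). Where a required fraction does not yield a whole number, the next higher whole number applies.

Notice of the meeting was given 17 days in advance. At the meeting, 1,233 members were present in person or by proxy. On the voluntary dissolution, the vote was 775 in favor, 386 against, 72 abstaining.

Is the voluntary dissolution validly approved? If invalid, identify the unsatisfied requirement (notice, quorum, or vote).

Invalid — notice requirement not satisfied.

Notice: 17 days given; 20 required. Not satisfied.
Quorum: 15% of 8,206 = 1,230.90, rounded up to 1,231; 1,233 present. Satisfied.
Vote: requires two-thirds of the votes cast (1,233 − 72 abstaining = 1,161); 2/3 of 1161 = 774, so 774 needed; 775 in favor. Satisfied.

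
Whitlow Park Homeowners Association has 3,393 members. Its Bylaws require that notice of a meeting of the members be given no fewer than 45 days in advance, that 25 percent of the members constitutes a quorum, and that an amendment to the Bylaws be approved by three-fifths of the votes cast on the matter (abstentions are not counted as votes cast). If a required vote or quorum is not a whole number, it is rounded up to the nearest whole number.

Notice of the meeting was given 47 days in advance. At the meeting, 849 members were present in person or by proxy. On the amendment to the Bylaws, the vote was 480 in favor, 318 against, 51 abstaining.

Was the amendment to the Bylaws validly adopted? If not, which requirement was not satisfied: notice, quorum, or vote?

Notice: 47 days given; 45 required. Satisfied.
Quorum: 25% of 3,393 = 848.25, rounded up to 849; 849 present. Satisfied.
Vote: requires three-fifths of the votes cast (849 − 51 abstaining = 798); 3/5 of 798 = 478.80, rounded up to 479, so 479 needed; 480 in favor. Satisfied.

Valid — all requirements satisfied.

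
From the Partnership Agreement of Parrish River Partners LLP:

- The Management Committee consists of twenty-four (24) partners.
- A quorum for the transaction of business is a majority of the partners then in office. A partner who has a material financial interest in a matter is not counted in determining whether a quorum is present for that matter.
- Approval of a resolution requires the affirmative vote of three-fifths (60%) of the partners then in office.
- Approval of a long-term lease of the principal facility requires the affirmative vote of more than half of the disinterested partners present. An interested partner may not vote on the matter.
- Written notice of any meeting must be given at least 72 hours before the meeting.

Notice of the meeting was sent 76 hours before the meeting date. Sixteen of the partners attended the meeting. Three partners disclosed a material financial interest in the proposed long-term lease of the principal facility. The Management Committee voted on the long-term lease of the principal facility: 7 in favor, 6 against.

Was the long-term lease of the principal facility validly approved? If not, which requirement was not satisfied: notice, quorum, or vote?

Notice: 76 hours given; 72 required (76 ≥ 72). Satisfied.
Quorum: 16 present, but the 3 interested partners do not count, leaving 13. Quorum is 13. Satisfied.
Vote: the long-term lease of the principal facility requires a majority of the disinterested partners present (16 − 3 = 13). A majority of 13 is 7, so 7 affirmative votes are needed; 7 voted in favor. Satisfied.

Valid — all requirements satisfied.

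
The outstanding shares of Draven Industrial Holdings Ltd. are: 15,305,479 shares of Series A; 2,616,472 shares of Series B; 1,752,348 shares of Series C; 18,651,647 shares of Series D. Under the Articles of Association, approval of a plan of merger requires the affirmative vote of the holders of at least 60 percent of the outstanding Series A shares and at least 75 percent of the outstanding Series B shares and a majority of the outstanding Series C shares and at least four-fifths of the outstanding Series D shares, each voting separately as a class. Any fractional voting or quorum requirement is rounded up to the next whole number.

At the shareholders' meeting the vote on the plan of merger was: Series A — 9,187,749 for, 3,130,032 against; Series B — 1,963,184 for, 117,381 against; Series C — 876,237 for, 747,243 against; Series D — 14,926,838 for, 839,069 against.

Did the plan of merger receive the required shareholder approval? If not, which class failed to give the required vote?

Approved — every class gave the required vote.

Series A: 3/5 of 15305479 = 9183287.40, rounded up to 9183288; 9,183,288 required, 9,187,749 in favor — approved.
Series B: 3/4 of 2616472 = 1962354; 1,962,354 required, 1,963,184 in favor — approved.
Series C: a majority of 1752348 is 876175; 876,175 required, 876,237 in favor — approved.
Series D: 4/5 of 18651647 = 14921317.60, rounded up to 14921318; 14,921,318 required, 14,926,838 in favor — approved.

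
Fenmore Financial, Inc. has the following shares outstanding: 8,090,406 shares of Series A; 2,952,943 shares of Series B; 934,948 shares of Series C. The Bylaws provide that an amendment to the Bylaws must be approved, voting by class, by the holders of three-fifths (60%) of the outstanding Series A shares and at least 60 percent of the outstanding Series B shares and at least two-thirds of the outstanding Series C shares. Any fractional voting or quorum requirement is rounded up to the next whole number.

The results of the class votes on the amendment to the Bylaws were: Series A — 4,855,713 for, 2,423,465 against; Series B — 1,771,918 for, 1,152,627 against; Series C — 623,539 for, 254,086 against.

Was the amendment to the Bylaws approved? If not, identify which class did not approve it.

Series A: 3/5 of 8090406 = 4854243.60, rounded up to 4854244; 4,854,244 required, 4,855,713 in favor — approved.
Series B: 3/5 of 2952943 = 1771765.80, rounded up to 1771766; 1,771,766 required, 1,771,918 in favor — approved.
Series C: 2/3 of 934948 = 623298.67, rounded up to 623299; 623,299 required, 623,539 in favor — approved.

Approved — every class gave the required vote.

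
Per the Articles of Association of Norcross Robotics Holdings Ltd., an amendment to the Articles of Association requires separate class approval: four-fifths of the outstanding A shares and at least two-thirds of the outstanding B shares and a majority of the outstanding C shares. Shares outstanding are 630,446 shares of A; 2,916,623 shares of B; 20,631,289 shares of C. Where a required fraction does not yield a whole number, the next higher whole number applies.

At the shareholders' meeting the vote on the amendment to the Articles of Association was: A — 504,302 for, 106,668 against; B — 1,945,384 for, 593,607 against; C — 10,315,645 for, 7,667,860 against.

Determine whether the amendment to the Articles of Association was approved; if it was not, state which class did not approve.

Not approved — the A shares did not give the required vote.

A: 4/5 of 630446 = 504356.80, rounded up to 504357; 504,357 required, 504,302 in favor — not approved.
B: 2/3 of 2916623 = 1944415.33, rounded up to 1944416; 1,944,416 required, 1,945,384 in favor — approved.
C: a majority of 20631289 is 10315645; 10,315,645 required, 10,315,645 in favor — approved.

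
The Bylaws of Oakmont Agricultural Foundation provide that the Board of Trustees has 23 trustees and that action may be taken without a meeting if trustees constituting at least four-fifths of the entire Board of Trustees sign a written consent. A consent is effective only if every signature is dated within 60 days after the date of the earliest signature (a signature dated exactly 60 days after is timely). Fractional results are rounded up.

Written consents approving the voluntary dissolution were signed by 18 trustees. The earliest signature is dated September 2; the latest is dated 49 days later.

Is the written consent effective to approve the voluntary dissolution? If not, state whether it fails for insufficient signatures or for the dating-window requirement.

Signatures required: at least four-fifths of 23 — 4/5 of 23 = 18.40, rounded up to 19, so 19 needed; 18 signed. Insufficient.
Dating window: the latest signature is 49 days after the earliest; the limit is 60 days. Within the window.

Not effective — insufficient signatures.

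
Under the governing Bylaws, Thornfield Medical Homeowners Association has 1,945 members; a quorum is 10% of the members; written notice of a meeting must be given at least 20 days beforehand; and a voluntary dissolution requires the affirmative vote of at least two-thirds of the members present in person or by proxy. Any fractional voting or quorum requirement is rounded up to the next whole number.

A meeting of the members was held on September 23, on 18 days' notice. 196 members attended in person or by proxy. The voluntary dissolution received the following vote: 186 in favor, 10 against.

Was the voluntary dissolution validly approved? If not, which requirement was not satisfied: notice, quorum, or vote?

Invalid — notice requirement not satisfied.

Notice: 18 days given; 20 required. Not satisfied.
Quorum: 10% of 1,945 = 194.50, rounded up to 195; 196 present. Satisfied.
Vote: requires two-thirds of those present (196); 2/3 of 196 = 130.67, rounded up to 131, so 131 needed; 186 in favor. Satisfied.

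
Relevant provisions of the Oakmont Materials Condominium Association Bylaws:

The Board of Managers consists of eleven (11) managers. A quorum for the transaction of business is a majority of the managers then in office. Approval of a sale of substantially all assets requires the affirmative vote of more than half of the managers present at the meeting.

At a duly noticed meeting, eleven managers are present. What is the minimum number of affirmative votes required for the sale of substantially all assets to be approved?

The sale of substantially all assets requires a majority of the managers present (11).
A majority of 11 is 6.

6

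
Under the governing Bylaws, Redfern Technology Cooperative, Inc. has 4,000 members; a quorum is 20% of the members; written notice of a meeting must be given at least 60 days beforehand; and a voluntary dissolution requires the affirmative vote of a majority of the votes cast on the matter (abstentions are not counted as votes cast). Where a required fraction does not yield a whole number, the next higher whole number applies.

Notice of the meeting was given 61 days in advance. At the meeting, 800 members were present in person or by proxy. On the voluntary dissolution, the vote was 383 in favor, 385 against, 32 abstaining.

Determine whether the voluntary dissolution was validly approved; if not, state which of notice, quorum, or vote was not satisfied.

Invalid — vote requirement not satisfied.

Notice: 61 days given; 60 required. Satisfied.
Quorum: 20% of 4,000 = 800; 800 present. Satisfied.
Vote: requires a majority of the votes cast (800 − 32 abstaining = 768); a majority of 768 is 385, so 385 needed; 383 in favor. Not satisfied.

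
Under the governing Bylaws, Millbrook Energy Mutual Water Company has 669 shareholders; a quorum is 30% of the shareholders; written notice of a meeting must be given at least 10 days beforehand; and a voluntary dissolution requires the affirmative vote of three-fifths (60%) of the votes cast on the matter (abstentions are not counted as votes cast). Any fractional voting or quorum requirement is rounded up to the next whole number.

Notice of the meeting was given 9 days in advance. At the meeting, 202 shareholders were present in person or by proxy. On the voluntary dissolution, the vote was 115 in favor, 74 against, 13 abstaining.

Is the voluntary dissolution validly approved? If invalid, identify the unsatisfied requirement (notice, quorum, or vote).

Invalid — notice requirement not satisfied.

Notice: 9 days given; 10 required. Not satisfied.
Quorum: 30% of 669 = 200.70, rounded up to 201; 202 present. Satisfied.
Vote: requires three-fifths of the votes cast (202 − 13 abstaining = 189); 3/5 of 189 = 113.40, rounded up to 114, so 114 needed; 115 in favor. Satisfied.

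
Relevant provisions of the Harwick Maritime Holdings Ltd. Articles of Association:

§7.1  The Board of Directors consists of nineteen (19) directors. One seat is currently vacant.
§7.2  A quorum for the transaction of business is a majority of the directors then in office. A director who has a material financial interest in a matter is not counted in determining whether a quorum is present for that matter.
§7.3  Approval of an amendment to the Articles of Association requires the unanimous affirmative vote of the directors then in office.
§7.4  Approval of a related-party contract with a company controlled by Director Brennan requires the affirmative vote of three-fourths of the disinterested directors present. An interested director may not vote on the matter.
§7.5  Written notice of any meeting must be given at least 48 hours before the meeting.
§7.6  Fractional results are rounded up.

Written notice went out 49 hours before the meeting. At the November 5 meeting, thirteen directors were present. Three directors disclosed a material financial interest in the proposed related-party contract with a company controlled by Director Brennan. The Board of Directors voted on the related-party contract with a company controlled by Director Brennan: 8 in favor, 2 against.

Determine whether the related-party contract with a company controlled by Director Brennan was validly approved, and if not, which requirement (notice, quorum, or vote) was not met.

Valid — all requirements satisfied.

Notice: 49 hours given; 48 required (49 ≥ 48). Satisfied.
Quorum: 13 present, but the 3 interested directors do not count, leaving 10. Quorum is 10. Satisfied.
Vote: the related-party contract with a company controlled by Director Brennan requires three-fourths of the disinterested directors present (13 − 3 = 10). 3/4 of 10 = 7.50, rounded up to 8, so 8 affirmative votes are needed; 8 voted in favor. Satisfied.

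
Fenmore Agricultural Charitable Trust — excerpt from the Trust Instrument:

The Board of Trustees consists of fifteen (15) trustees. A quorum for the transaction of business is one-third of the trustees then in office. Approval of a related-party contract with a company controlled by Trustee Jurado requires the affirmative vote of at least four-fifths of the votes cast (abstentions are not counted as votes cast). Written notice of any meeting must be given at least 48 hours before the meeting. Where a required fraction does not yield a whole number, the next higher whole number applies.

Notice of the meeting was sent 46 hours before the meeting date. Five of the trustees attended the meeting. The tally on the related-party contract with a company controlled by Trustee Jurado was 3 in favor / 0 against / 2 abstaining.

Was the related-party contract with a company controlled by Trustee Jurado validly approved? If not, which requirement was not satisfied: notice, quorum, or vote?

Invalid — notice requirement not satisfied.

Notice: 46 hours given; 48 required (46 < 48). Not satisfied.
Quorum: 5 present; quorum is 5. Satisfied.
Vote: the related-party contract with a company controlled by Trustee Jurado requires four-fifths of the votes cast (5 present − 2 abstaining = 3). 4/5 of 3 = 2.40, rounded up to 3, so 3 affirmative votes are needed; 3 voted in favor. Satisfied.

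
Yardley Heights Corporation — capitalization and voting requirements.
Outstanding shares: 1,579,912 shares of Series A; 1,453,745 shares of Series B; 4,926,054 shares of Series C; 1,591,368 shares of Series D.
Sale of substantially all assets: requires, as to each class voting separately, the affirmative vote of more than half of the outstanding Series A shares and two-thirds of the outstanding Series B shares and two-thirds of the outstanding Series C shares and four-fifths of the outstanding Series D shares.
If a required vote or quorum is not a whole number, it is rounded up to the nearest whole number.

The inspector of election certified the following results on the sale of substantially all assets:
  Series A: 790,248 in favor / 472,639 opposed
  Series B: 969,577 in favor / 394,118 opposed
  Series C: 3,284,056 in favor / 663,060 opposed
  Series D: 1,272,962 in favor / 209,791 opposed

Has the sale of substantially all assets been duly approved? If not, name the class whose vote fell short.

Not approved — the Series D shares did not give the required vote.

Series A: a majority of 1579912 is 789957; 789,957 required, 790,248 in favor — approved.
Series B: 2/3 of 1453745 = 969163.33, rounded up to 969164; 969,164 required, 969,577 in favor — approved.
Series C: 2/3 of 4926054 = 3284036; 3,284,036 required, 3,284,056 in favor — approved.
Series D: 4/5 of 1591368 = 1273094.40, rounded up to 1273095; 1,273,095 required, 1,272,962 in favor — not approved.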